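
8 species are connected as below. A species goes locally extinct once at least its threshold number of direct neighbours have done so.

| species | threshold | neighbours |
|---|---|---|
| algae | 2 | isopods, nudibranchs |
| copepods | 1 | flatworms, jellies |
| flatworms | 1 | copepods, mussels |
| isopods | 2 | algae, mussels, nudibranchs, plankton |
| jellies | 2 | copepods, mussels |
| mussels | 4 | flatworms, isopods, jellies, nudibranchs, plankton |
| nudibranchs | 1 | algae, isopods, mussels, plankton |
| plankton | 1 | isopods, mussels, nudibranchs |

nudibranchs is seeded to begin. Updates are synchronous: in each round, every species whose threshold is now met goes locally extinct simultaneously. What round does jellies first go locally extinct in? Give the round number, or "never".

never

Round 1 — nudibranchs goes locally extinct (initial).
Round 2 — checking thresholds:
  algae: 1 of 2 neighbours < 2, holds.
  isopods: 1 of 4 neighbours < 2, holds.
  mussels: 1 of 5 neighbours < 4, holds.
  plankton: 1 of 3 neighbours ≥ 1, goes locally extinct.
Round 3 — checking thresholds:
  algae: 1 of 2 neighbours < 2, holds.
  isopods: 2 of 4 neighbours ≥ 2, goes locally extinct.
  mussels: 2 of 5 neighbours < 4, holds.
Round 4 — checking thresholds:
  algae: 2 of 2 neighbours ≥ 2, goes locally extinct.
  mussels: 3 of 5 neighbours < 4, holds.
Round 5 — no new extinctions; cascade stops.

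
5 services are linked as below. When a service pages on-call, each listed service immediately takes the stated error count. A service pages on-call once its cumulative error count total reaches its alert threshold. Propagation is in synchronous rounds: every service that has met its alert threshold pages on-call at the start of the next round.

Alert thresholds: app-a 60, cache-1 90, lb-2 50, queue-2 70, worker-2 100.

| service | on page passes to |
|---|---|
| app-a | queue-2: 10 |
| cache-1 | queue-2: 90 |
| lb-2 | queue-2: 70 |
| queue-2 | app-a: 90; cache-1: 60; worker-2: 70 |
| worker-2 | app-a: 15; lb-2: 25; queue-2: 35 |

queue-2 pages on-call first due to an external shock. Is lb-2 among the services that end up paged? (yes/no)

Round 1 — queue-2 pages on-call (initial).
  app-a: +90 → 90 ≥ 60
  cache-1: +60 → 60 < 90
  worker-2: +70 → 70 < 100
Round 2 — app-a pages on-call.
No further pages.

no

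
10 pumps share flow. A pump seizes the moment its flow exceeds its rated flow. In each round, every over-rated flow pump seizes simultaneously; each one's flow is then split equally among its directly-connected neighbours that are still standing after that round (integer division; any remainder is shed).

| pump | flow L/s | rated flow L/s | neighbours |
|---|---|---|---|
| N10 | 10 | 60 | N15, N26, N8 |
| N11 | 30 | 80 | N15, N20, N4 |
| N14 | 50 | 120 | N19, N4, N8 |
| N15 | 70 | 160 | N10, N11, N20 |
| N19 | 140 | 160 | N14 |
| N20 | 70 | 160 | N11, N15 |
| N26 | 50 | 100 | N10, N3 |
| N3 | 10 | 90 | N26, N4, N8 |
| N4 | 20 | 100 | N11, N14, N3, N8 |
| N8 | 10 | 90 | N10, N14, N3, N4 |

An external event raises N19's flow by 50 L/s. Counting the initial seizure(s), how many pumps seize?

8

Round 1 — N19 at 190 > 160. N19 seizes.
  N19 sheds 190 L/s to N14: 190 each.
    N14: 50+190 = 240 > 120
Round 2 — N14 seizes.
  N14 sheds 240 L/s to N4, N8: 120 each.
    N4: 20+120 = 140 > 100
    N8: 10+120 = 130 > 90
Round 3 — N4, N8 seize.
  N4 sheds 140 L/s to N11, N3: 70 each.
    N11: 30+70 = 100 > 80
    N3: 10+70 = 80 ≤ 90
  N8 sheds 130 L/s to N10, N3: 65 each.
    N10: 10+65 = 75 > 60
    N3: 80+65 = 145 > 90
Round 4 — N10, N11, N3 seize.
  N10 sheds 75 L/s to N15, N26: 37 each (1 lost).
    N15: 70+37 = 107 ≤ 160
    N26: 50+37 = 87 ≤ 100
  N11 sheds 100 L/s to N15, N20: 50 each.
    N15: 107+50 = 157 ≤ 160
    N20: 70+50 = 120 ≤ 160
  N3 sheds 145 L/s to N26: 145 each.
    N26: 87+145 = 232 > 100
Round 5 — N26 seizes.
  N26 sheds 232 L/s: no online neighbours, lost.
No further seizures.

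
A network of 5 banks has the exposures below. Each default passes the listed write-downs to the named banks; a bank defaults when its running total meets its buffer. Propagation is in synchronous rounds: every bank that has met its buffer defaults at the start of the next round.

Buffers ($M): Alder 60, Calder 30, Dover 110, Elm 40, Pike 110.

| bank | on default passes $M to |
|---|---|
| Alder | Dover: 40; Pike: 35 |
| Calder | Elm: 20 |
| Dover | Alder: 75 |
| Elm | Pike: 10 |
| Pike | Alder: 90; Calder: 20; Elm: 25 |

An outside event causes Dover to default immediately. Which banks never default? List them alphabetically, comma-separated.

Calder, Elm, Pike

Round 1 — Dover defaults (initial).
  Alder: +75 → 75 ≥ 60
Round 2 — Alder defaults.
  Pike: +35 → 35 < 110
No further defaults.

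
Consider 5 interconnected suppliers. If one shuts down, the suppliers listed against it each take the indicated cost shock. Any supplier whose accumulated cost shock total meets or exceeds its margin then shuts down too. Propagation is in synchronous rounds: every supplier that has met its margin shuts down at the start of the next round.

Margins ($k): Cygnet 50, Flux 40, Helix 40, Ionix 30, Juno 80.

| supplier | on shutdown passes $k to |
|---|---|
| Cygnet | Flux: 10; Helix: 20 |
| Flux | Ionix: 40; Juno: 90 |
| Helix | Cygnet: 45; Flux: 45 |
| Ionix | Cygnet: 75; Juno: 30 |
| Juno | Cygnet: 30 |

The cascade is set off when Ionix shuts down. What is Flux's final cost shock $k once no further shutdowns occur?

10

Round 1 — Ionix shuts down (initial).
  Cygnet: +75 → 75 ≥ 50
  Juno: +30 → 30 < 80
Round 2 — Cygnet shuts down.
  Flux: +10 → 10 < 40
  Helix: +20 → 20 < 40
No further shutdowns.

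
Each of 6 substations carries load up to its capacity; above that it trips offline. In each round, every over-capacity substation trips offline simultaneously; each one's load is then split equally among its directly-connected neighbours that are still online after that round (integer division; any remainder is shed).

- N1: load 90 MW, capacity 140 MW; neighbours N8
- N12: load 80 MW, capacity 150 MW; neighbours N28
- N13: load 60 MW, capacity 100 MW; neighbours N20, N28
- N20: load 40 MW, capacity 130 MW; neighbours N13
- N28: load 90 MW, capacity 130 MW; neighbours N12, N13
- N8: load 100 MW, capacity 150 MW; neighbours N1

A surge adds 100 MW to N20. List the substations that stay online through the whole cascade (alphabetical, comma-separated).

N1, N8

Round 1 — N20 at 140 > 130. N20 trips offline.
  N20 sheds 140 MW to N13: 140 each.
    N13: 60+140 = 200 > 100
Round 2 — N13 trips offline.
  N13 sheds 200 MW to N28: 200 each.
    N28: 90+200 = 290 > 130
Round 3 — N28 trips offline.
  N28 sheds 290 MW to N12: 290 each.
    N12: 80+290 = 370 > 150
Round 4 — N12 trips offline.
  N12 sheds 370 MW: no online neighbours, lost.
No further trips.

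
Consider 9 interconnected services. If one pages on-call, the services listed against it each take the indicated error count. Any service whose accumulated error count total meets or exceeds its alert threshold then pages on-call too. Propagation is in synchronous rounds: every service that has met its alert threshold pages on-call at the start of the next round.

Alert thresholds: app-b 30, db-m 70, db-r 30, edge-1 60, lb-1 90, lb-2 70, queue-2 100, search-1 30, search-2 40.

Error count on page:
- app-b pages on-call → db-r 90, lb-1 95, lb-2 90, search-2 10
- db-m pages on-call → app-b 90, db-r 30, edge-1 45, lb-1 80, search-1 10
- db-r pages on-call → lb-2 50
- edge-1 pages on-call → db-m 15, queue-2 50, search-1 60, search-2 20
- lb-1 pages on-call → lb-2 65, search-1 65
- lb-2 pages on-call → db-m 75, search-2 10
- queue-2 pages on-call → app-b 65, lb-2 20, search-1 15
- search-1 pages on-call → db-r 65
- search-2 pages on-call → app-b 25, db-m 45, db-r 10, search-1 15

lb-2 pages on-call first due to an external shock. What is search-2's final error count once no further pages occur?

20

Round 1 — lb-2 pages on-call (initial).
  db-m: +75 → 75 ≥ 70
  search-2: +10 → 10 < 40
Round 2 — db-m pages on-call.
  app-b: +90 → 90 ≥ 30
  db-r: +30 → 30 ≥ 30
  edge-1: +45 → 45 < 60
  lb-1: +80 → 80 < 90
  search-1: +10 → 10 < 30
Round 3 — app-b, db-r page on-call.
  lb-1: +95 → 175 ≥ 90
  search-2: +10 → 20 < 40
Round 4 — lb-1 pages on-call.
  search-1: +65 → 75 ≥ 30
Round 5 — search-1 pages on-call.
No further pages.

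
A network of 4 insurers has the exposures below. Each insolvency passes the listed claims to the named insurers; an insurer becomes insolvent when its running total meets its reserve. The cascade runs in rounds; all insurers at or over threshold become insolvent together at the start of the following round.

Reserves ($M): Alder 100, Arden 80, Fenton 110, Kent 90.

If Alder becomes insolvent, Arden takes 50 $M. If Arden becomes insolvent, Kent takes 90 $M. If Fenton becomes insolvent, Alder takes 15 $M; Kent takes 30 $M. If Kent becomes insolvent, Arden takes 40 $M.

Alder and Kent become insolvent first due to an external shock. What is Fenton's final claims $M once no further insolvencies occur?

0

Round 1 — Alder, Kent become insolvent (initial).
  Arden: +50+40 → 90 ≥ 80
Round 2 — Arden becomes insolvent.
No further insolvencies.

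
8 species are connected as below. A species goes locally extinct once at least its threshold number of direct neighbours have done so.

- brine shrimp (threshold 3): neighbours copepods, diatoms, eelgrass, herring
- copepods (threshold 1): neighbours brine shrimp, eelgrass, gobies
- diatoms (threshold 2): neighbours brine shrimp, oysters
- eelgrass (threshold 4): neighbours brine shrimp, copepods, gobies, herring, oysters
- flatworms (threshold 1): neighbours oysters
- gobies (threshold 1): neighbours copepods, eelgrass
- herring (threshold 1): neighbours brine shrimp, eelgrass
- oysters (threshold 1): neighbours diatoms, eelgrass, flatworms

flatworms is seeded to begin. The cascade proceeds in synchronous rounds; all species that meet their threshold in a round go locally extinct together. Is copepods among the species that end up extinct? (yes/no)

Round 1 — flatworms goes locally extinct (initial).
Round 2 — checking thresholds:
  oysters: 1 of 3 neighbours ≥ 1, goes locally extinct.
Round 3 — no new extinctions; cascade stops.

no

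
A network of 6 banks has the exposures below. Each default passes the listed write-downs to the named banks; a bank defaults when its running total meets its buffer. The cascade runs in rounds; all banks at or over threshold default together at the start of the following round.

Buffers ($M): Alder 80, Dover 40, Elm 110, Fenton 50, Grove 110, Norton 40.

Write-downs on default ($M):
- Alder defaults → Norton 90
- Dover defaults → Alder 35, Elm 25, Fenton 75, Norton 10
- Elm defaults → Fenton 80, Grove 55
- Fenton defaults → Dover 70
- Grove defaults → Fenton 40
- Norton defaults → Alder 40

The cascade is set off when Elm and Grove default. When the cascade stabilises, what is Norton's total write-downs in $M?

10

Round 1 — Elm, Grove default (initial).
  Fenton: +80+40 → 120 ≥ 50
Round 2 — Fenton defaults.
  Dover: +70 → 70 ≥ 40
Round 3 — Dover defaults.
  Alder: +35 → 35 < 80
  Norton: +10 → 10 < 40
No further defaults.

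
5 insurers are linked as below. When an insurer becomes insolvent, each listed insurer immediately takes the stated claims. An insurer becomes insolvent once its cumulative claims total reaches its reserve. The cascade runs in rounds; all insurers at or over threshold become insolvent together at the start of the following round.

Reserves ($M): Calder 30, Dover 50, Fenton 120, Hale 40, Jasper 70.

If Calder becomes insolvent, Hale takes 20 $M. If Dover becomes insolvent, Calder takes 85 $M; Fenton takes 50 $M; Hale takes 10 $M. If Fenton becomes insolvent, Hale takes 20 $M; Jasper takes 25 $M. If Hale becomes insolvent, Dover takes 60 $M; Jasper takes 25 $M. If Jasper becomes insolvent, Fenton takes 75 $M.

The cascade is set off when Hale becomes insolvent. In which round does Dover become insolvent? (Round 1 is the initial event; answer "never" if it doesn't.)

Round 1 — Hale becomes insolvent (initial).
  Dover: +60 → 60 ≥ 50
  Jasper: +25 → 25 < 70
Round 2 — Dover becomes insolvent.
  Calder: +85 → 85 ≥ 30
  Fenton: +50 → 50 < 120
Round 3 — Calder becomes insolvent.
No further insolvencies.

2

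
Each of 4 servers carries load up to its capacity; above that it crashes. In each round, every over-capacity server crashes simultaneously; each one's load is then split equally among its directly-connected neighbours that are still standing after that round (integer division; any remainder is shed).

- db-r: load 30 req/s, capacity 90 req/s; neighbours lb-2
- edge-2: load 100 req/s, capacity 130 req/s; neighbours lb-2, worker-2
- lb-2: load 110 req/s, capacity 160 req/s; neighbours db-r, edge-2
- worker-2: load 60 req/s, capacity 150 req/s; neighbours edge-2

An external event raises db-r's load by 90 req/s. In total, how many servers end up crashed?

Round 1 — db-r at 120 > 90. db-r crashes.
  db-r sheds 120 req/s to lb-2: 120 each.
    lb-2: 110+120 = 230 > 160
Round 2 — lb-2 crashes.
  lb-2 sheds 230 req/s to edge-2: 230 each.
    edge-2: 100+230 = 330 > 130
Round 3 — edge-2 crashes.
  edge-2 sheds 330 req/s to worker-2: 330 each.
    worker-2: 60+330 = 390 > 150
Round 4 — worker-2 crashes.
  worker-2 sheds 390 req/s: no online neighbours, lost.
No further crashes.

4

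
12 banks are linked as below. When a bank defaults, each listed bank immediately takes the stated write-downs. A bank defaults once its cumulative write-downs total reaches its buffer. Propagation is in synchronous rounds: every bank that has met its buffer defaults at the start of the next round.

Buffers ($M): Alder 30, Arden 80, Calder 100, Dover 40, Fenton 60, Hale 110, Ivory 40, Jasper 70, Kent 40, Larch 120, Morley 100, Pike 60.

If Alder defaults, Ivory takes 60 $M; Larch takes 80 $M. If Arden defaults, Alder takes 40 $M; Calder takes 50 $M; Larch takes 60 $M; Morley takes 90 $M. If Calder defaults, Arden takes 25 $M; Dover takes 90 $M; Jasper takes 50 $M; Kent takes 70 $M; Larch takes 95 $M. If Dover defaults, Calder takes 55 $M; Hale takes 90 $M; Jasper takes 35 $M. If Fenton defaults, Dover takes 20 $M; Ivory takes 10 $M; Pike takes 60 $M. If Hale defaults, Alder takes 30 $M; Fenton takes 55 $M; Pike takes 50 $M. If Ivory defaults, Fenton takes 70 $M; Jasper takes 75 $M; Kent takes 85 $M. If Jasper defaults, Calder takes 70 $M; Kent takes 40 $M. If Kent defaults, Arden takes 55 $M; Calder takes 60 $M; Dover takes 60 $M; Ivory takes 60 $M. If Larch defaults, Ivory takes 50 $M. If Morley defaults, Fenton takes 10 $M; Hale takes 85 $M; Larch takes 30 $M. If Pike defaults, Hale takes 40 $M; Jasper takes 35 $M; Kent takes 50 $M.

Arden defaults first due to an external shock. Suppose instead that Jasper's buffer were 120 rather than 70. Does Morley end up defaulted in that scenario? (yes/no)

With Jasper's buffer at 120:
Round 1 — Arden defaults (initial).
  Alder: +40 → 40 ≥ 30
  Calder: +50 → 50 < 100
  Larch: +60 → 60 < 120
  Morley: +90 → 90 < 100
Round 2 — Alder defaults.
  Ivory: +60 → 60 ≥ 40
  Larch: +80 → 140 ≥ 120
Round 3 — Ivory, Larch default.
  Fenton: +70 → 70 ≥ 60
  Jasper: +75 → 75 < 120
  Kent: +85 → 85 ≥ 40
Round 4 — Fenton, Kent default.
  Calder: +60 → 110 ≥ 100
  Dover: +20+60 → 80 ≥ 40
  Pike: +60 → 60 ≥ 60
Round 5 — Calder, Dover, Pike default.
  Hale: +90+40 → 130 ≥ 110
  Jasper: +50+35+35 → 195 ≥ 120
Round 6 — Hale, Jasper default.
No further defaults.

no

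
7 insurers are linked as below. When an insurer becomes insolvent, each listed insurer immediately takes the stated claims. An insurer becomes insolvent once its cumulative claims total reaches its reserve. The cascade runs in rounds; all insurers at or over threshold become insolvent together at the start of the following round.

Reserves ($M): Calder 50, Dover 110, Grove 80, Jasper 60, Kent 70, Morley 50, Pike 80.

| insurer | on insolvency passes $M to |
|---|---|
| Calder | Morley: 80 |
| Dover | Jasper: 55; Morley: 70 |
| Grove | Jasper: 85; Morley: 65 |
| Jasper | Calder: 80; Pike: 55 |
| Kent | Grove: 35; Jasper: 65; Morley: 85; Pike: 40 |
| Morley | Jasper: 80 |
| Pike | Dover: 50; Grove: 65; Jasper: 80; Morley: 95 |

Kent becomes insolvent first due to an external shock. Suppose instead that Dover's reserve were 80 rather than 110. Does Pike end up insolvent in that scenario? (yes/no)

With Dover's reserve at 80:
Round 1 — Kent becomes insolvent (initial).
  Grove: +35 → 35 < 80
  Jasper: +65 → 65 ≥ 60
  Morley: +85 → 85 ≥ 50
  Pike: +40 → 40 < 80
Round 2 — Jasper, Morley become insolvent.
  Calder: +80 → 80 ≥ 50
  Pike: +55 → 95 ≥ 80
Round 3 — Calder, Pike become insolvent.
  Dover: +50 → 50 < 80
  Grove: +65 → 100 ≥ 80
Round 4 — Grove becomes insolvent.
No further insolvencies.

yes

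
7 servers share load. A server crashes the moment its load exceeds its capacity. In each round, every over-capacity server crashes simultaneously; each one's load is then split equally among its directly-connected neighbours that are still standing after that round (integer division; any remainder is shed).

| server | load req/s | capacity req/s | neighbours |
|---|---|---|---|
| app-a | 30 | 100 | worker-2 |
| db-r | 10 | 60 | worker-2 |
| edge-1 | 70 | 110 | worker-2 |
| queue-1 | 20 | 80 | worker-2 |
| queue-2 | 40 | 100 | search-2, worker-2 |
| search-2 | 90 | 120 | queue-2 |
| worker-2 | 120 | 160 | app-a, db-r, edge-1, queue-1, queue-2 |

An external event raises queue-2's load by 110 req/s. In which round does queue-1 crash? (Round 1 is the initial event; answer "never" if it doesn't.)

Round 1 — queue-2 at 150 > 100. queue-2 crashes.
  queue-2 sheds 150 req/s to search-2, worker-2: 75 each.
    search-2: 90+75 = 165 > 120
    worker-2: 120+75 = 195 > 160
Round 2 — search-2, worker-2 crash.
  search-2 sheds 165 req/s: no online neighbours, lost.
  worker-2 sheds 195 req/s to app-a, db-r, edge-1, queue-1: 48 each (3 lost).
    app-a: 30+48 = 78 ≤ 100
    db-r: 10+48 = 58 ≤ 60
    edge-1: 70+48 = 118 > 110
    queue-1: 20+48 = 68 ≤ 80
Round 3 — edge-1 crashes.
  edge-1 sheds 118 req/s: no online neighbours, lost.
No further crashes.

never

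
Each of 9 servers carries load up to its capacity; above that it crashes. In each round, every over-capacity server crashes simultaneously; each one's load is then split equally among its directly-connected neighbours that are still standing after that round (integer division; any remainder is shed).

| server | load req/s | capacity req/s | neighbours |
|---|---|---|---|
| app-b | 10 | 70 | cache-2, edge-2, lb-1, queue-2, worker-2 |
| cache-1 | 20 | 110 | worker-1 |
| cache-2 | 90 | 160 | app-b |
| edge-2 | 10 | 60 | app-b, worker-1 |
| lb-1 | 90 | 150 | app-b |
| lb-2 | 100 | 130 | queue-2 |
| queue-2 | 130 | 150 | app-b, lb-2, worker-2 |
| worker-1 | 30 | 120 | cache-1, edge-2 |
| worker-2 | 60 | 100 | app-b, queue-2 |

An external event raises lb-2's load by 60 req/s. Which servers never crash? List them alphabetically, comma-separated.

Round 1 — lb-2 at 160 > 130. lb-2 crashes.
  lb-2 sheds 160 req/s to queue-2: 160 each.
    queue-2: 130+160 = 290 > 150
Round 2 — queue-2 crashes.
  queue-2 sheds 290 req/s to app-b, worker-2: 145 each.
    app-b: 10+145 = 155 > 70
    worker-2: 60+145 = 205 > 100
Round 3 — app-b, worker-2 crash.
  app-b sheds 155 req/s to cache-2, edge-2, lb-1: 51 each (2 lost).
    cache-2: 90+51 = 141 ≤ 160
    edge-2: 10+51 = 61 > 60
    lb-1: 90+51 = 141 ≤ 150
  worker-2 sheds 205 req/s: no online neighbours, lost.
Round 4 — edge-2 crashes.
  edge-2 sheds 61 req/s to worker-1: 61 each.
    worker-1: 30+61 = 91 ≤ 120
No further crashes.

cache-1, cache-2, lb-1, worker-1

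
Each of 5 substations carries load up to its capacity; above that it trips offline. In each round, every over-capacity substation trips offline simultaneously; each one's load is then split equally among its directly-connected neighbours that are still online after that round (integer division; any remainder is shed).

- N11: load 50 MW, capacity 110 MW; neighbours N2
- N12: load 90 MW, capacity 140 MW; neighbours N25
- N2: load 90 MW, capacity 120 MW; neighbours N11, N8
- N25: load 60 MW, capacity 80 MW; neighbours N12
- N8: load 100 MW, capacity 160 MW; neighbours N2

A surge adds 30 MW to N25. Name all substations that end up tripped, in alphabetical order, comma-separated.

N12, N25

Round 1 — N25 at 90 > 80. N25 trips offline.
  N25 sheds 90 MW to N12: 90 each.
    N12: 90+90 = 180 > 140
Round 2 — N12 trips offline.
  N12 sheds 180 MW: no online neighbours, lost.
No further trips.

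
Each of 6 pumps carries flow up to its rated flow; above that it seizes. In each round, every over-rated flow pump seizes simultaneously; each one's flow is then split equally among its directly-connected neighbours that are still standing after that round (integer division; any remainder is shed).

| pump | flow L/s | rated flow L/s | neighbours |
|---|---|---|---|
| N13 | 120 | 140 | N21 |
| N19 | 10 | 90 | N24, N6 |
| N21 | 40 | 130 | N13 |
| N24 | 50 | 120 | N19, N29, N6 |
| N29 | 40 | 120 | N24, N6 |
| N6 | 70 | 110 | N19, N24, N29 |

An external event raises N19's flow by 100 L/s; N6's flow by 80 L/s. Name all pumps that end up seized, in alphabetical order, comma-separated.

N19, N24, N29, N6

Round 1 — N19 at 110 > 90; N6 at 150 > 110. N19, N6 seize.
  N19 sheds 110 L/s to N24: 110 each.
    N24: 50+110 = 160 > 120
  N6 sheds 150 L/s to N24, N29: 75 each.
    N24: 160+75 = 235 > 120
    N29: 40+75 = 115 ≤ 120
Round 2 — N24 seizes.
  N24 sheds 235 L/s to N29: 235 each.
    N29: 115+235 = 350 > 120
Round 3 — N29 seizes.
  N29 sheds 350 L/s: no online neighbours, lost.
No further seizures.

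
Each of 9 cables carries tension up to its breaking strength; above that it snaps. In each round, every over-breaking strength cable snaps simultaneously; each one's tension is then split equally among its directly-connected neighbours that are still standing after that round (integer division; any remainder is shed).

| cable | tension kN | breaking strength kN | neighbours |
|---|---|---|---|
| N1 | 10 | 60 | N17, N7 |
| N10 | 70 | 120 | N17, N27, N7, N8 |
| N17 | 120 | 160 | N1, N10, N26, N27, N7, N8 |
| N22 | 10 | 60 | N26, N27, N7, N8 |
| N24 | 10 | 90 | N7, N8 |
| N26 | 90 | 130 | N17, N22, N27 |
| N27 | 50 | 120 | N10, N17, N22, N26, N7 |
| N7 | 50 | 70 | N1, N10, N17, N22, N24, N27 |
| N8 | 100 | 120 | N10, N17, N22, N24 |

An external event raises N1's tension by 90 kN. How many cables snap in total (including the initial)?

Round 1 — N1 at 100 > 60. N1 snaps.
  N1 sheds 100 kN to N17, N7: 50 each.
    N17: 120+50 = 170 > 160
    N7: 50+50 = 100 > 70
Round 2 — N17, N7 snap.
  N17 sheds 170 kN to N10, N26, N27, N8: 42 each (2 lost).
    N10: 70+42 = 112 ≤ 120
    N26: 90+42 = 132 > 130
    N27: 50+42 = 92 ≤ 120
    N8: 100+42 = 142 > 120
  N7 sheds 100 kN to N10, N22, N24, N27: 25 each.
    N10: 112+25 = 137 > 120
    N22: 10+25 = 35 ≤ 60
    N24: 10+25 = 35 ≤ 90
    N27: 92+25 = 117 ≤ 120
Round 3 — N10, N26, N8 snap.
  N10 sheds 137 kN to N27: 137 each.
    N27: 117+137 = 254 > 120
  N26 sheds 132 kN to N22, N27: 66 each.
    N22: 35+66 = 101 > 60
    N27: 254+66 = 320 > 120
  N8 sheds 142 kN to N22, N24: 71 each.
    N22: 101+71 = 172 > 60
    N24: 35+71 = 106 > 90
Round 4 — N22, N24, N27 snap.
  N22 sheds 172 kN: no online neighbours, lost.
  N24 sheds 106 kN: no online neighbours, lost.
  N27 sheds 320 kN: no online neighbours, lost.
No further breaks.

9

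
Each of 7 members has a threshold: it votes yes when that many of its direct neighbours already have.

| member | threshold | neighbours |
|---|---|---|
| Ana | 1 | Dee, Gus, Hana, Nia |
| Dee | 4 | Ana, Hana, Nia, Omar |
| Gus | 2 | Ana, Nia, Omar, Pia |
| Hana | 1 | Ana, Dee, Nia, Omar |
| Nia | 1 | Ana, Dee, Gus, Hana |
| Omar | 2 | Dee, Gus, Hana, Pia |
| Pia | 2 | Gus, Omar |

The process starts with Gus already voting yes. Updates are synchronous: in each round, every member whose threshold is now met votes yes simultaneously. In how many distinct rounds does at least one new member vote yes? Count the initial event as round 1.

Round 1 — Gus votes yes (initial).
Round 2 — checking thresholds:
  Ana: 1 of 4 neighbours ≥ 1, votes yes.
  Nia: 1 of 4 neighbours ≥ 1, votes yes.
  Omar: 1 of 4 neighbours < 2, not yet.
  Pia: 1 of 2 neighbours < 2, not yet.
Round 3 — checking thresholds:
  Dee: 2 of 4 neighbours < 4, not yet.
  Hana: 2 of 4 neighbours ≥ 1, votes yes.
  Omar: 1 of 4 neighbours < 2, not yet.
  Pia: 1 of 2 neighbours < 2, not yet.
Round 4 — checking thresholds:
  Dee: 3 of 4 neighbours < 4, not yet.
  Omar: 2 of 4 neighbours ≥ 2, votes yes.
  Pia: 1 of 2 neighbours < 2, not yet.
Round 5 — checking thresholds:
  Dee: 4 of 4 neighbours ≥ 4, votes yes.
  Pia: 2 of 2 neighbours ≥ 2, votes yes.
Round 6 — no new yes votes; cascade stops.

5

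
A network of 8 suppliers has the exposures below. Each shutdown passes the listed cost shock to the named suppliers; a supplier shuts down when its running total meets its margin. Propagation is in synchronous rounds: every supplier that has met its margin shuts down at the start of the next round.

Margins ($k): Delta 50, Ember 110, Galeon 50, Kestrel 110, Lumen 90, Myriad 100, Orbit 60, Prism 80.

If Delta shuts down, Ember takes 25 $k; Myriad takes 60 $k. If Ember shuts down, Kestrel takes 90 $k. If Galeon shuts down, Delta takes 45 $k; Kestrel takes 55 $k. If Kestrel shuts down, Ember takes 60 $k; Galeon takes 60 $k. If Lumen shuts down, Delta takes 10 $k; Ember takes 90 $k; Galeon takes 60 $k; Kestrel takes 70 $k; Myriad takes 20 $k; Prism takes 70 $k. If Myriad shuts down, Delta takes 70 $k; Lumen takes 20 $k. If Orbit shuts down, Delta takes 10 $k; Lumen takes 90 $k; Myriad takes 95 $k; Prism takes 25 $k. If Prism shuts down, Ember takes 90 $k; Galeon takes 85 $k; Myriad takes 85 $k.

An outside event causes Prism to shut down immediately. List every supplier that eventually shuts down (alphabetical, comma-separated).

Round 1 — Prism shuts down (initial).
  Ember: +90 → 90 < 110
  Galeon: +85 → 85 ≥ 50
  Myriad: +85 → 85 < 100
Round 2 — Galeon shuts down.
  Delta: +45 → 45 < 50
  Kestrel: +55 → 55 < 110
No further shutdowns.

Galeon, Prism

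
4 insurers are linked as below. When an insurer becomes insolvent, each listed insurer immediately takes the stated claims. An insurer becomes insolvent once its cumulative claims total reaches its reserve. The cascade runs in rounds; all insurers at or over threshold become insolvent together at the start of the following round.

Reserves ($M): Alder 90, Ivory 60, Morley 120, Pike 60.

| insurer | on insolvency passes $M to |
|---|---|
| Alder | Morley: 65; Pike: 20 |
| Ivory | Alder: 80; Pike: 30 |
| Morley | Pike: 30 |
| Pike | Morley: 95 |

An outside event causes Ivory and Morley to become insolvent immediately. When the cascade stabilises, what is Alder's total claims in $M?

80

Round 1 — Ivory, Morley become insolvent (initial).
  Alder: +80 → 80 < 90
  Pike: +30+30 → 60 ≥ 60
Round 2 — Pike becomes insolvent.
No further insolvencies.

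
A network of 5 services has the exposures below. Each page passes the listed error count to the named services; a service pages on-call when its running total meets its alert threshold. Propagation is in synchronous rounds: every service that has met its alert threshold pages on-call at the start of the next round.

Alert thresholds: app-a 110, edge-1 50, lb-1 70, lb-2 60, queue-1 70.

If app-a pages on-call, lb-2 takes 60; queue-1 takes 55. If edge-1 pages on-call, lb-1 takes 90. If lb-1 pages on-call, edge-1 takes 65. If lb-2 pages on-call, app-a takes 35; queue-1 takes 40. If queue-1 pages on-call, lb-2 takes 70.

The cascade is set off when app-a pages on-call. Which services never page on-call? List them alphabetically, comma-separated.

edge-1, lb-1

Round 1 — app-a pages on-call (initial).
  lb-2: +60 → 60 ≥ 60
  queue-1: +55 → 55 < 70
Round 2 — lb-2 pages on-call.
  queue-1: +40 → 95 ≥ 70
Round 3 — queue-1 pages on-call.
No further pages.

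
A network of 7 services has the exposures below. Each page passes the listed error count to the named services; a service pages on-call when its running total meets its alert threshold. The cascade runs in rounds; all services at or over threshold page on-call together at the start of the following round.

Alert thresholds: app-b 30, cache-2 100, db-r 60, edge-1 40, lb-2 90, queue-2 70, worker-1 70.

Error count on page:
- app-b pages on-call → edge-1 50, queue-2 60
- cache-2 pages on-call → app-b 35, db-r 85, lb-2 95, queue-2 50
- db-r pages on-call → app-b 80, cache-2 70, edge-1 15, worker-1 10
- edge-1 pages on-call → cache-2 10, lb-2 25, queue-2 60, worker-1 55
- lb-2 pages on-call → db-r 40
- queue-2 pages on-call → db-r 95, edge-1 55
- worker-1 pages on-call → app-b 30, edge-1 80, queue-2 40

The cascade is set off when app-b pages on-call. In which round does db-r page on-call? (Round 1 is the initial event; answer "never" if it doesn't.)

Round 1 — app-b pages on-call (initial).
  edge-1: +50 → 50 ≥ 40
  queue-2: +60 → 60 < 70
Round 2 — edge-1 pages on-call.
  cache-2: +10 → 10 < 100
  lb-2: +25 → 25 < 90
  queue-2: +60 → 120 ≥ 70
  worker-1: +55 → 55 < 70
Round 3 — queue-2 pages on-call.
  db-r: +95 → 95 ≥ 60
Round 4 — db-r pages on-call.
  cache-2: +70 → 80 < 100
  worker-1: +10 → 65 < 70
No further pages.

4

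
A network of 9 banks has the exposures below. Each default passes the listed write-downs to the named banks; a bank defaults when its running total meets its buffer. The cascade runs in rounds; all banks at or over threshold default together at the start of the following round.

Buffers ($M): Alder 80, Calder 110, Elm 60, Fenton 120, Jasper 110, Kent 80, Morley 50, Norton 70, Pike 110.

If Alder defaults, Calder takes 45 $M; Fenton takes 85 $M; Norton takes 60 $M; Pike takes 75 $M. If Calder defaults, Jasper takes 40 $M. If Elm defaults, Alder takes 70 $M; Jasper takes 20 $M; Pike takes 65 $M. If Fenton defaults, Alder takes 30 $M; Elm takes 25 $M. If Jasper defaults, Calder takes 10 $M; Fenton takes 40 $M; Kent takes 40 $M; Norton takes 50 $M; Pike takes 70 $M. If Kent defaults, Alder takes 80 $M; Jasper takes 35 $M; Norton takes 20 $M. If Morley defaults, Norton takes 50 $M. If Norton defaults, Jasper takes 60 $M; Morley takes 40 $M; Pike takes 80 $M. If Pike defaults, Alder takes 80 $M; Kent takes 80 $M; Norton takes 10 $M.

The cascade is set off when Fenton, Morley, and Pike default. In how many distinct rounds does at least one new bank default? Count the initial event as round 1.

Round 1 — Fenton, Morley, Pike default (initial).
  Alder: +30+80 → 110 ≥ 80
  Elm: +25 → 25 < 60
  Kent: +80 → 80 ≥ 80
  Norton: +50+10 → 60 < 70
Round 2 — Alder, Kent default.
  Calder: +45 → 45 < 110
  Jasper: +35 → 35 < 110
  Norton: +60+20 → 140 ≥ 70
Round 3 — Norton defaults.
  Jasper: +60 → 95 < 110
No further defaults.

3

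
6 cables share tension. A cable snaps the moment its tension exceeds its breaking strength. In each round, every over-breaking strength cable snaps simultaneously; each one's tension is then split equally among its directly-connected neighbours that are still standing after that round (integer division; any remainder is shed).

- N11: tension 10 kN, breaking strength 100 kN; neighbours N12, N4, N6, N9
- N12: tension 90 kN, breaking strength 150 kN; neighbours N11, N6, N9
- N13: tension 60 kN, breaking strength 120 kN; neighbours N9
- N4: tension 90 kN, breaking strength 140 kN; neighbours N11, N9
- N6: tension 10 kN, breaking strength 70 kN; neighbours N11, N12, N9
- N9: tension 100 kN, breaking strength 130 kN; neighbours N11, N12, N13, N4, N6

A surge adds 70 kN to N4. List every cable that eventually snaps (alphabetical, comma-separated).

Round 1 — N4 at 160 > 140. N4 snaps.
  N4 sheds 160 kN to N11, N9: 80 each.
    N11: 10+80 = 90 ≤ 100
    N9: 100+80 = 180 > 130
Round 2 — N9 snaps.
  N9 sheds 180 kN to N11, N12, N13, N6: 45 each.
    N11: 90+45 = 135 > 100
    N12: 90+45 = 135 ≤ 150
    N13: 60+45 = 105 ≤ 120
    N6: 10+45 = 55 ≤ 70
Round 3 — N11 snaps.
  N11 sheds 135 kN to N12, N6: 67 each (1 lost).
    N12: 135+67 = 202 > 150
    N6: 55+67 = 122 > 70
Round 4 — N12, N6 snap.
  N12 sheds 202 kN: no online neighbours, lost.
  N6 sheds 122 kN: no online neighbours, lost.
No further breaks.

N11, N12, N4, N6, N9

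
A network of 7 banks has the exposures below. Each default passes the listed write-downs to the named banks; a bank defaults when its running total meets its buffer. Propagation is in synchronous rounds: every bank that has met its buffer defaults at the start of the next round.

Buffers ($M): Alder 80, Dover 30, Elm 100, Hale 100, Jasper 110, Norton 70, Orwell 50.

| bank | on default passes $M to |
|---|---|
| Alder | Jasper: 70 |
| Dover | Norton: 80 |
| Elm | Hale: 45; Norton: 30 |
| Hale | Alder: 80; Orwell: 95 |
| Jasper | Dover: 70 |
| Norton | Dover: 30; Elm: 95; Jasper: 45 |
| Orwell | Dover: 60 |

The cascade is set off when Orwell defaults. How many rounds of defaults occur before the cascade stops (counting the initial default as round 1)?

Round 1 — Orwell defaults (initial).
  Dover: +60 → 60 ≥ 30
Round 2 — Dover defaults.
  Norton: +80 → 80 ≥ 70
Round 3 — Norton defaults.
  Elm: +95 → 95 < 100
  Jasper: +45 → 45 < 110
No further defaults.

3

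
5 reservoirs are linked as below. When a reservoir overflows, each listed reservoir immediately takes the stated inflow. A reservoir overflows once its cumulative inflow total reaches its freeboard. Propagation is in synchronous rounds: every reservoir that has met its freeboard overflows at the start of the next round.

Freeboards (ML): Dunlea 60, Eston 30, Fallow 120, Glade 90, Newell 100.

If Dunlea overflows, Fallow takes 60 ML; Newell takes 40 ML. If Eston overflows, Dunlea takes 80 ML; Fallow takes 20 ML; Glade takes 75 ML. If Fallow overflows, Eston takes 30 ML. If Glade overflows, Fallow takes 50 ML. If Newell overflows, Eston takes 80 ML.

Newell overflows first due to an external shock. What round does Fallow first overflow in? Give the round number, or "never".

never

Round 1 — Newell overflows (initial).
  Eston: +80 → 80 ≥ 30
Round 2 — Eston overflows.
  Dunlea: +80 → 80 ≥ 60
  Fallow: +20 → 20 < 120
  Glade: +75 → 75 < 90
Round 3 — Dunlea overflows.
  Fallow: +60 → 80 < 120
No further overflows.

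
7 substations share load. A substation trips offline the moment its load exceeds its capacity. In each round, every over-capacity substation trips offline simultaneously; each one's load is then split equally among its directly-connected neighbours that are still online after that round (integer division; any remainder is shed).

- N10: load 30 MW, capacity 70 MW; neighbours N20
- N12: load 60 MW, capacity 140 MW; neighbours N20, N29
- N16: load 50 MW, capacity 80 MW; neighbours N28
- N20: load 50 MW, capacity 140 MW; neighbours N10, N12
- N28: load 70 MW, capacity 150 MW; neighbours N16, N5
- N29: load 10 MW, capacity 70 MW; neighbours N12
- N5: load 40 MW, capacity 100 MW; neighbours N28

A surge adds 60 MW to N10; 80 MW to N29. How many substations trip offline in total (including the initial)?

Round 1 — N10 at 90 > 70; N29 at 90 > 70. N10, N29 trip offline.
  N10 sheds 90 MW to N20: 90 each.
    N20: 50+90 = 140 ≤ 140
  N29 sheds 90 MW to N12: 90 each.
    N12: 60+90 = 150 > 140
Round 2 — N12 trips offline.
  N12 sheds 150 MW to N20: 150 each.
    N20: 140+150 = 290 > 140
Round 3 — N20 trips offline.
  N20 sheds 290 MW: no online neighbours, lost.
No further trips.

4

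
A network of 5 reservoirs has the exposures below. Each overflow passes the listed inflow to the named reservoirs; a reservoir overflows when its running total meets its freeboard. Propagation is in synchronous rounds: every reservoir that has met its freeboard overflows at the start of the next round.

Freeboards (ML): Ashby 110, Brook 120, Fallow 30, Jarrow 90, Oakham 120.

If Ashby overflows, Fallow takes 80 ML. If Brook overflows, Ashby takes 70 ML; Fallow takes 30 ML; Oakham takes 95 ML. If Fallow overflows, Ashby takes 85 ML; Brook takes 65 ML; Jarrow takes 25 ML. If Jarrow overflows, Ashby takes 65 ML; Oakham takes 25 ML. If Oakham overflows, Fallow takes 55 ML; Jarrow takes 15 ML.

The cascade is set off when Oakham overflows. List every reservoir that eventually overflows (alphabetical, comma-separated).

Round 1 — Oakham overflows (initial).
  Fallow: +55 → 55 ≥ 30
  Jarrow: +15 → 15 < 90
Round 2 — Fallow overflows.
  Ashby: +85 → 85 < 110
  Brook: +65 → 65 < 120
  Jarrow: +25 → 40 < 90
No further overflows.

Fallow, Oakham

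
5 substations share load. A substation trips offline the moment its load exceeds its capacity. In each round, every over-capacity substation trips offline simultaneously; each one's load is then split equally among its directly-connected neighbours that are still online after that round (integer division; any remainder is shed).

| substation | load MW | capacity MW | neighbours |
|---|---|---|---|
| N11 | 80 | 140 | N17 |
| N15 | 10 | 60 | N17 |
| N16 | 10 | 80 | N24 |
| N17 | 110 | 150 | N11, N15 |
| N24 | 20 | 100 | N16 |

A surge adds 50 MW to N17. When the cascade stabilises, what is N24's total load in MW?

Round 1 — N17 at 160 > 150. N17 trips offline.
  N17 sheds 160 MW to N11, N15: 80 each.
    N11: 80+80 = 160 > 140
    N15: 10+80 = 90 > 60
Round 2 — N11, N15 trip offline.
  N11 sheds 160 MW: no online neighbours, lost.
  N15 sheds 90 MW: no online neighbours, lost.
No further trips.

20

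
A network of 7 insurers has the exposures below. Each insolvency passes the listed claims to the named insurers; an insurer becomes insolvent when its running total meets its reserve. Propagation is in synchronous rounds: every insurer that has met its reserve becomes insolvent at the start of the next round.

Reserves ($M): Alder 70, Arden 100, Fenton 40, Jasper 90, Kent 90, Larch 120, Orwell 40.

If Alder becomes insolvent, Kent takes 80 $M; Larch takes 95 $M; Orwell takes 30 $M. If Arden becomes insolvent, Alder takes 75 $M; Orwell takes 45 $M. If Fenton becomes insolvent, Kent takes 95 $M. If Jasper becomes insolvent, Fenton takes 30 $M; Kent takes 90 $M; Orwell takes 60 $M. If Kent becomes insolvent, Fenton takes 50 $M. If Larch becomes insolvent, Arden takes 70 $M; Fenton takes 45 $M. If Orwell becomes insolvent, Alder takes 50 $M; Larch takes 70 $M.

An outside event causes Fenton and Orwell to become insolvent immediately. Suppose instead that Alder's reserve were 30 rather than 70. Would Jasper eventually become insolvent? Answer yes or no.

no

With Alder's reserve at 30:
Round 1 — Fenton, Orwell become insolvent (initial).
  Alder: +50 → 50 ≥ 30
  Kent: +95 → 95 ≥ 90
  Larch: +70 → 70 < 120
Round 2 — Alder, Kent become insolvent.
  Larch: +95 → 165 ≥ 120
Round 3 — Larch becomes insolvent.
  Arden: +70 → 70 < 100
No further insolvencies.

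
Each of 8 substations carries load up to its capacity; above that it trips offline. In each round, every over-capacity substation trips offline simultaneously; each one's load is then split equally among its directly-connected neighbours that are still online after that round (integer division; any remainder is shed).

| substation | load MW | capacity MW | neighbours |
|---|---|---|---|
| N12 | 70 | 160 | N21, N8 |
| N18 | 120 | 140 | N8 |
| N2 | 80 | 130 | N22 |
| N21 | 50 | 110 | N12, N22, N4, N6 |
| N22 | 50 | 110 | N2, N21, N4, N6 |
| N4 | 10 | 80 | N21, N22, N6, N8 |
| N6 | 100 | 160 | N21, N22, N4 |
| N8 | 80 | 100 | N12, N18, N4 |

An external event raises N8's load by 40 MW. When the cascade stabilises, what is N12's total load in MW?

110

Round 1 — N8 at 120 > 100. N8 trips offline.
  N8 sheds 120 MW to N12, N18, N4: 40 each.
    N12: 70+40 = 110 ≤ 160
    N18: 120+40 = 160 > 140
    N4: 10+40 = 50 ≤ 80
Round 2 — N18 trips offline.
  N18 sheds 160 MW: no online neighbours, lost.
No further trips.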